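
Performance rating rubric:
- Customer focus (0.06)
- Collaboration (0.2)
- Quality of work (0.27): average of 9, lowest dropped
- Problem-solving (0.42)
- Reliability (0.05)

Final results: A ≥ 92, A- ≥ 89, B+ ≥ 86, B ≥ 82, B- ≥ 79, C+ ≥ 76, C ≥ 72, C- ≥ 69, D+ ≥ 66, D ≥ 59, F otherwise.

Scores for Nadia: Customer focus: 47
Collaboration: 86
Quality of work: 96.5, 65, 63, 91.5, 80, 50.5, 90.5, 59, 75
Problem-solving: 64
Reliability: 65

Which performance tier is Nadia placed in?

C-

Quality of work: drop 50.5 → average of remaining 8 = 620.5/8 = 77.5625
Weighted total:
  Customer focus 47 × 0.06 = 2.82
  Collaboration 86 × 0.2 = 17.2
  Quality of work 77.5625 × 0.27 = 20.941875
  Problem-solving 64 × 0.42 = 26.88
  Reliability 65 × 0.05 = 3.25
Sum = 71.091875
71.091875 is ≥ 69 and < 72 → C-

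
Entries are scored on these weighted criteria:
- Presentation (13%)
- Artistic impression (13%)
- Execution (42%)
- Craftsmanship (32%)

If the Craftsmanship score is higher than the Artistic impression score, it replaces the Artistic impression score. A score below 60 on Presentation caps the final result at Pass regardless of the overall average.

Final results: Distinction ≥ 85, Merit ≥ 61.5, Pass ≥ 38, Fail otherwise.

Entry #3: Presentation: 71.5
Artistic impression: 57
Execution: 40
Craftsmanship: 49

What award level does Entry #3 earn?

Pass

Craftsmanship (49) ≤ Artistic impression (57), so Artistic impression stays at 57.
Presentation score 71.5 ≥ 60: minimum met.
Weighted total:
  Presentation 71.5 × 0.13 = 9.295
  Artistic impression 57 × 0.13 = 7.41
  Execution 40 × 0.42 = 16.8
  Craftsmanship 49 × 0.32 = 15.68
Sum = 49.185
49.185 is ≥ 38 and < 61.5 → Pass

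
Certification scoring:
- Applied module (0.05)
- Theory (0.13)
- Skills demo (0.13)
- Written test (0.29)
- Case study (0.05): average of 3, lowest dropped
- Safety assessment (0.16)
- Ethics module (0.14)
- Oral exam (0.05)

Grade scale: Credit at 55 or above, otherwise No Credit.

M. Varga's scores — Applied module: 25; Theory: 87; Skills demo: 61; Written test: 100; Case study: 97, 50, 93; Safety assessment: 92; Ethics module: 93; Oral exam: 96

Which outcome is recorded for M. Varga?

Credit

Case study: drop 50 → average of remaining 2 = 190/2 = 95
Weighted total:
  Applied module 25 × 0.05 = 1.25
  Theory 87 × 0.13 = 11.31
  Skills demo 61 × 0.13 = 7.93
  Written test 100 × 0.29 = 29
  Case study 95 × 0.05 = 4.75
  Safety assessment 92 × 0.16 = 14.72
  Ethics module 93 × 0.14 = 13.02
  Oral exam 96 × 0.05 = 4.8
Sum = 86.78
86.78 ≥ 55 → Credit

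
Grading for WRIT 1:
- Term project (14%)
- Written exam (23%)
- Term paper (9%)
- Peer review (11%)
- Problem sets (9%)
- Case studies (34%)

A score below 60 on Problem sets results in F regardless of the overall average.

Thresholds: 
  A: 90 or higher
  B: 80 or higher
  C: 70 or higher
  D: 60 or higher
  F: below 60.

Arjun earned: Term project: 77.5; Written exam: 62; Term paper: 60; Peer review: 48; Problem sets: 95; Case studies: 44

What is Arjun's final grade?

Problem sets score 95 ≥ 60: minimum met.
Weighted total:
  Term project 77.5 × 0.14 = 10.85
  Written exam 62 × 0.23 = 14.26
  Term paper 60 × 0.09 = 5.4
  Peer review 48 × 0.11 = 5.28
  Problem sets 95 × 0.09 = 8.55
  Case studies 44 × 0.34 = 14.96
Sum = 59.3
59.3 < 60 → F

F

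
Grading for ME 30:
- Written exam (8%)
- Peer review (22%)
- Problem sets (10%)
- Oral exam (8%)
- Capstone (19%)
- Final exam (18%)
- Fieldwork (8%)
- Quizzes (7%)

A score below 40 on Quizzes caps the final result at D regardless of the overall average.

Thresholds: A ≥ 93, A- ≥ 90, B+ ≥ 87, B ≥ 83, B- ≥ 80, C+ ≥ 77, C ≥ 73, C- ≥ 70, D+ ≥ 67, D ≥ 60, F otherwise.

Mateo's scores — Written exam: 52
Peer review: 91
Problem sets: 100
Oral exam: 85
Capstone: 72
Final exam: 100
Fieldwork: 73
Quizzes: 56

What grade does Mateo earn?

B-

Quizzes score 56 ≥ 40: minimum met.
Weighted total:
  Written exam 52 × 0.08 = 4.16
  Peer review 91 × 0.22 = 20.02
  Problem sets 100 × 0.1 = 10
  Oral exam 85 × 0.08 = 6.8
  Capstone 72 × 0.19 = 13.68
  Final exam 100 × 0.18 = 18
  Fieldwork 73 × 0.08 = 5.84
  Quizzes 56 × 0.07 = 3.92
Sum = 82.42
82.42 is ≥ 80 and < 83 → B-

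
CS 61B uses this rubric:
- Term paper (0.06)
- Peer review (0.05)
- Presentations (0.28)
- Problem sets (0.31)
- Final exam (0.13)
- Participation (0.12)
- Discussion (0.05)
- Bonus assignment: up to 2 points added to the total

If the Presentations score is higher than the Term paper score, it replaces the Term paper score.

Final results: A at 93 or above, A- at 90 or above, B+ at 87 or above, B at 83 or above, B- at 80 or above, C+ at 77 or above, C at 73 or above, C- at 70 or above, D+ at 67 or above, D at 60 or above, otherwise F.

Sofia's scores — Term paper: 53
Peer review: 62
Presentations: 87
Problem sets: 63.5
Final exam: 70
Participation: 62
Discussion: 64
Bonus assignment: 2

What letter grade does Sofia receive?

Presentations (87) > Term paper (53), so Term paper counts as 87.
Weighted total:
  Term paper 87 × 0.06 = 5.22
  Peer review 62 × 0.05 = 3.1
  Presentations 87 × 0.28 = 24.36
  Problem sets 63.5 × 0.31 = 19.685
  Final exam 70 × 0.13 = 9.1
  Participation 62 × 0.12 = 7.44
  Discussion 64 × 0.05 = 3.2
Sum = 72.105
Bonus assignment: 72.105 + 2 = 74.105
74.105 is ≥ 73 and < 77 → C

C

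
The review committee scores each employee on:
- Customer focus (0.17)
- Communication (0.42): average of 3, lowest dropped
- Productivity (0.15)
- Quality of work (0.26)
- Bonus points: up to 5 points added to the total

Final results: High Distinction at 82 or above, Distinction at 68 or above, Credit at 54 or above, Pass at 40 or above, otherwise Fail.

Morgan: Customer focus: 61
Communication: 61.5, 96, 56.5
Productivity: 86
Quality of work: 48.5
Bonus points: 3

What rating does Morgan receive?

Distinction

Communication: drop 56.5 → average of remaining 2 = 157.5/2 = 78.75
Weighted total:
  Customer focus 61 × 0.17 = 10.37
  Communication 78.75 × 0.42 = 33.075
  Productivity 86 × 0.15 = 12.9
  Quality of work 48.5 × 0.26 = 12.61
Sum = 68.955
Bonus points: 68.955 + 3 = 71.955
71.955 is ≥ 68 and < 82 → Distinction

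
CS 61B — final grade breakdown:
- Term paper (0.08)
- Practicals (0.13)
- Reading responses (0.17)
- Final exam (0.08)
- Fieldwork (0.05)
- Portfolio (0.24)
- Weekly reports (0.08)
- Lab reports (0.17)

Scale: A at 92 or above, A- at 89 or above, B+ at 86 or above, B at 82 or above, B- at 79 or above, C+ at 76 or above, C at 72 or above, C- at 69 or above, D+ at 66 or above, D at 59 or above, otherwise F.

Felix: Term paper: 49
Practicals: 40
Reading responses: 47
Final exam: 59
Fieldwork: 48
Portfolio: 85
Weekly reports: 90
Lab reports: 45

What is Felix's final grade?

Weighted total:
  Term paper 49 × 0.08 = 3.92
  Practicals 40 × 0.13 = 5.2
  Reading responses 47 × 0.17 = 7.99
  Final exam 59 × 0.08 = 4.72
  Fieldwork 48 × 0.05 = 2.4
  Portfolio 85 × 0.24 = 20.4
  Weekly reports 90 × 0.08 = 7.2
  Lab reports 45 × 0.17 = 7.65
Sum = 59.48
59.48 is ≥ 59 and < 66 → D

D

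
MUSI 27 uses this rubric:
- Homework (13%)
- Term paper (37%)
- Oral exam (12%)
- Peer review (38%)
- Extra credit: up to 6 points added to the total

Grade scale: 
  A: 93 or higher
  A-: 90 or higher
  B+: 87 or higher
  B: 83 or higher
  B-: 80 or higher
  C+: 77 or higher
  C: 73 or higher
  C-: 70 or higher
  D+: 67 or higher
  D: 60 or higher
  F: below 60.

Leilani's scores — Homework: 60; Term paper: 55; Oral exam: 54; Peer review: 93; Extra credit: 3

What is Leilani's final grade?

C-

Weighted total:
  Homework 60 × 0.13 = 7.8
  Term paper 55 × 0.37 = 20.35
  Oral exam 54 × 0.12 = 6.48
  Peer review 93 × 0.38 = 35.34
Sum = 69.97
Extra credit: 69.97 + 3 = 72.97
72.97 is ≥ 70 and < 73 → C-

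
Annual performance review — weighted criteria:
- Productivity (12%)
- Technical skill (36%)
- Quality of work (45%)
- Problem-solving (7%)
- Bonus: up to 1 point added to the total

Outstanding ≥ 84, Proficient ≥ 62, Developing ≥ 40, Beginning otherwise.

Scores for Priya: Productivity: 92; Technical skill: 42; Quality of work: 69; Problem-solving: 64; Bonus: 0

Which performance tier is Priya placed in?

Developing

Weighted total:
  Productivity 92 × 0.12 = 11.04
  Technical skill 42 × 0.36 = 15.12
  Quality of work 69 × 0.45 = 31.05
  Problem-solving 64 × 0.07 = 4.48
Sum = 61.69
Bonus: 61.69 + 0 = 61.69
61.69 is ≥ 40 and < 62 → Developing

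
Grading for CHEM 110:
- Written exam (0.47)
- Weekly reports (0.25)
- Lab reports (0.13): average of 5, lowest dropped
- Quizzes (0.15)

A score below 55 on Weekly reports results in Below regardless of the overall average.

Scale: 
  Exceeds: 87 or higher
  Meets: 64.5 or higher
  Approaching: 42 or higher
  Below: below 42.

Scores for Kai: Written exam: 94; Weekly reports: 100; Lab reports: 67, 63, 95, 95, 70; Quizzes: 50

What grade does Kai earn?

Lab reports: drop 63 → average of remaining 4 = 327/4 = 81.75
Weekly reports score 100 ≥ 55: minimum met.
Weighted total:
  Written exam 94 × 0.47 = 44.18
  Weekly reports 100 × 0.25 = 25
  Lab reports 81.75 × 0.13 = 10.6275
  Quizzes 50 × 0.15 = 7.5
Sum = 87.3075
87.3075 ≥ 87 → Exceeds

Exceeds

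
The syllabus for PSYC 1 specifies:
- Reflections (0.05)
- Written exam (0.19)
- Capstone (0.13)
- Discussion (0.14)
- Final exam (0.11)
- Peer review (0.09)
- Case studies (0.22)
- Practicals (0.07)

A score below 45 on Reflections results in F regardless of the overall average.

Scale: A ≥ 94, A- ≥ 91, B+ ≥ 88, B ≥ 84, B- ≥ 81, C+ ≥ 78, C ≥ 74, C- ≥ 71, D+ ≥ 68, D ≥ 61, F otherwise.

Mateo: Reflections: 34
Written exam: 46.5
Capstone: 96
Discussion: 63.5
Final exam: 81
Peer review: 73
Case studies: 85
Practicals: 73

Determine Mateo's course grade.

F

Reflections score 34 < 45: minimum not met.
Weighted total:
  Reflections 34 × 0.05 = 1.7
  Written exam 46.5 × 0.19 = 8.835
  Capstone 96 × 0.13 = 12.48
  Discussion 63.5 × 0.14 = 8.89
  Final exam 81 × 0.11 = 8.91
  Peer review 73 × 0.09 = 6.57
  Case studies 85 × 0.22 = 18.7
  Practicals 73 × 0.07 = 5.11
Sum = 71.195
Because the Reflections minimum was not met, the result is F.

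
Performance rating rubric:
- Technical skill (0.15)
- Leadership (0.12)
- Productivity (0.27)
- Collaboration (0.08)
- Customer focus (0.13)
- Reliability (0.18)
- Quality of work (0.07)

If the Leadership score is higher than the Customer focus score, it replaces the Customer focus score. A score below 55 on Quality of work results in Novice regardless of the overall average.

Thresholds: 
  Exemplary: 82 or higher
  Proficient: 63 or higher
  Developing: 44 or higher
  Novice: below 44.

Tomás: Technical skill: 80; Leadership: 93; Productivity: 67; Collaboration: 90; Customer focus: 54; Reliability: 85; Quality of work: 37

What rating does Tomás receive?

Leadership (93) > Customer focus (54), so Customer focus counts as 93.
Quality of work score 37 < 55: minimum not met.
Weighted total:
  Technical skill 80 × 0.15 = 12
  Leadership 93 × 0.12 = 11.16
  Productivity 67 × 0.27 = 18.09
  Collaboration 90 × 0.08 = 7.2
  Customer focus 93 × 0.13 = 12.09
  Reliability 85 × 0.18 = 15.3
  Quality of work 37 × 0.07 = 2.59
Sum = 78.43
Because the Quality of work minimum was not met, the result is Novice.

Novice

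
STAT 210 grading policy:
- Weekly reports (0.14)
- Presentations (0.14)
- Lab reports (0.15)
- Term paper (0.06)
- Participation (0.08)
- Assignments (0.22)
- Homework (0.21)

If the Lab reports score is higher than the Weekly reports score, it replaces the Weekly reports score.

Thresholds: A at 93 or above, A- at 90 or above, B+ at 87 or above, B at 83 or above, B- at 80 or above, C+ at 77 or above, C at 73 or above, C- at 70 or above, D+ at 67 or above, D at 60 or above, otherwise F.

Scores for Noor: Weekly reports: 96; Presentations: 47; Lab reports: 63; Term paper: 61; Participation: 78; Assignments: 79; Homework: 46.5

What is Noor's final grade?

D

Lab reports (63) ≤ Weekly reports (96), so Weekly reports stays at 96.
Weighted total:
  Weekly reports 96 × 0.14 = 13.44
  Presentations 47 × 0.14 = 6.58
  Lab reports 63 × 0.15 = 9.45
  Term paper 61 × 0.06 = 3.66
  Participation 78 × 0.08 = 6.24
  Assignments 79 × 0.22 = 17.38
  Homework 46.5 × 0.21 = 9.765
Sum = 66.515
66.515 is ≥ 60 and < 67 → D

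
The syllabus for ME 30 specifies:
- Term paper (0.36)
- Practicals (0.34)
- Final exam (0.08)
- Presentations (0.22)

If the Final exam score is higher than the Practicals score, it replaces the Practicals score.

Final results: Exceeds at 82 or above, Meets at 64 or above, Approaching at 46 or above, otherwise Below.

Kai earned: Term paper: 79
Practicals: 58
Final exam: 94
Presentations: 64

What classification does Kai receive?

Final exam (94) > Practicals (58), so Practicals counts as 94.
Weighted total:
  Term paper 79 × 0.36 = 28.44
  Practicals 94 × 0.34 = 31.96
  Final exam 94 × 0.08 = 7.52
  Presentations 64 × 0.22 = 14.08
Sum = 82
82 ≥ 82 → Exceeds

Exceeds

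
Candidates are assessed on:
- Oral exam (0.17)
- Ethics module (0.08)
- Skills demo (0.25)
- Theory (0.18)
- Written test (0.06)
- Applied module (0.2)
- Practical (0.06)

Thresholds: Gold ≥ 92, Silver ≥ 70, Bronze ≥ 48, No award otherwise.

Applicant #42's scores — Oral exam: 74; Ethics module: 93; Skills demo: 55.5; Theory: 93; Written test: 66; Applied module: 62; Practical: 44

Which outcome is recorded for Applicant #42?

Bronze

Weighted total:
  Oral exam 74 × 0.17 = 12.58
  Ethics module 93 × 0.08 = 7.44
  Skills demo 55.5 × 0.25 = 13.875
  Theory 93 × 0.18 = 16.74
  Written test 66 × 0.06 = 3.96
  Applied module 62 × 0.2 = 12.4
  Practical 44 × 0.06 = 2.64
Sum = 69.635
69.635 is ≥ 48 and < 70 → Bronze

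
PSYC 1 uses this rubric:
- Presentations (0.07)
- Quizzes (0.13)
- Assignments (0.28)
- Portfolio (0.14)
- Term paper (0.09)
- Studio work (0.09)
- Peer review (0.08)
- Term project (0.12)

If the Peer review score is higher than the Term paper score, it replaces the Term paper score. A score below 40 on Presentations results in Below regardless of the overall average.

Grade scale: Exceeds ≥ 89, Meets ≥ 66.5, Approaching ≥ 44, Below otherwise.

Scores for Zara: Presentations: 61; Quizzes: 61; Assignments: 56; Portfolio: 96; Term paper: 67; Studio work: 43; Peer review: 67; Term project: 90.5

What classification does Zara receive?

Peer review (67) ≤ Term paper (67), so Term paper stays at 67.
Presentations score 61 ≥ 40: minimum met.
Weighted total:
  Presentations 61 × 0.07 = 4.27
  Quizzes 61 × 0.13 = 7.93
  Assignments 56 × 0.28 = 15.68
  Portfolio 96 × 0.14 = 13.44
  Term paper 67 × 0.09 = 6.03
  Studio work 43 × 0.09 = 3.87
  Peer review 67 × 0.08 = 5.36
  Term project 90.5 × 0.12 = 10.86
Sum = 67.44
67.44 is ≥ 66.5 and < 89 → Meets

Meets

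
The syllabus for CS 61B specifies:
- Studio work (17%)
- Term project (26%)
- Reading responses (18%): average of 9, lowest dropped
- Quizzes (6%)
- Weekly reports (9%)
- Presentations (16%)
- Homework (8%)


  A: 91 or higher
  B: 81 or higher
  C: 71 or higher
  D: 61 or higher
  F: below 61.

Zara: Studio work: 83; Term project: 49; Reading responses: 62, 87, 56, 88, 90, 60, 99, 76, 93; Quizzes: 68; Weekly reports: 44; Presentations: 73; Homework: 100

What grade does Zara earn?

Reading responses: drop 56 → average of remaining 8 = 655/8 = 81.875
Weighted total:
  Studio work 83 × 0.17 = 14.11
  Term project 49 × 0.26 = 12.74
  Reading responses 81.875 × 0.18 = 14.7375
  Quizzes 68 × 0.06 = 4.08
  Weekly reports 44 × 0.09 = 3.96
  Presentations 73 × 0.16 = 11.68
  Homework 100 × 0.08 = 8
Sum = 69.3075
69.3075 is ≥ 61 and < 71 → D

D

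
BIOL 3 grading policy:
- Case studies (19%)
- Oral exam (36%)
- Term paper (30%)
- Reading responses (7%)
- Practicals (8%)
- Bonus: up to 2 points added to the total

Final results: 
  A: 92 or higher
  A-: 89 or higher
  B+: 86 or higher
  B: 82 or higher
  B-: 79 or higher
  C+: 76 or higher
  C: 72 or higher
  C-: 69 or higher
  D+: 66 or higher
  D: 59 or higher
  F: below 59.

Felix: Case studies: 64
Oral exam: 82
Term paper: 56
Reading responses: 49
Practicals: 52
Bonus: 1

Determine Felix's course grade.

D+

Weighted total:
  Case studies 64 × 0.19 = 12.16
  Oral exam 82 × 0.36 = 29.52
  Term paper 56 × 0.3 = 16.8
  Reading responses 49 × 0.07 = 3.43
  Practicals 52 × 0.08 = 4.16
Sum = 66.07
Bonus: 66.07 + 1 = 67.07
67.07 is ≥ 66 and < 69 → D+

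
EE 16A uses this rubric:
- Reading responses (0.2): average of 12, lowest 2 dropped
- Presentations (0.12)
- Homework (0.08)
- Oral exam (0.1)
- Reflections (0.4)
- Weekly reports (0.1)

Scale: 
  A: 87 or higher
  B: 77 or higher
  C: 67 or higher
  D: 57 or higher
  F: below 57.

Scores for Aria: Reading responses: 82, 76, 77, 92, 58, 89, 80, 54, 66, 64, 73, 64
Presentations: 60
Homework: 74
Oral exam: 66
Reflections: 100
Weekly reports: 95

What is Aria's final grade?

Reading responses: drop 54, 58 → average of remaining 10 = 763/10 = 76.3
Weighted total:
  Reading responses 76.3 × 0.2 = 15.26
  Presentations 60 × 0.12 = 7.2
  Homework 74 × 0.08 = 5.92
  Oral exam 66 × 0.1 = 6.6
  Reflections 100 × 0.4 = 40
  Weekly reports 95 × 0.1 = 9.5
Sum = 84.48
84.48 is ≥ 77 and < 87 → B

B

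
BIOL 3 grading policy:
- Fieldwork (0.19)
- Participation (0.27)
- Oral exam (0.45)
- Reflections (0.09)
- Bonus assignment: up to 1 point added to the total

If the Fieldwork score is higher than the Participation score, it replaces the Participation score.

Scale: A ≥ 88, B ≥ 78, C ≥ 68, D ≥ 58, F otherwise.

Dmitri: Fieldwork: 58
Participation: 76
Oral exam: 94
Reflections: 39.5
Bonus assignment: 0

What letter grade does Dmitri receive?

Fieldwork (58) ≤ Participation (76), so Participation stays at 76.
Weighted total:
  Fieldwork 58 × 0.19 = 11.02
  Participation 76 × 0.27 = 20.52
  Oral exam 94 × 0.45 = 42.3
  Reflections 39.5 × 0.09 = 3.555
Sum = 77.395
Bonus assignment: 77.395 + 0 = 77.395
77.395 is ≥ 68 and < 78 → C

C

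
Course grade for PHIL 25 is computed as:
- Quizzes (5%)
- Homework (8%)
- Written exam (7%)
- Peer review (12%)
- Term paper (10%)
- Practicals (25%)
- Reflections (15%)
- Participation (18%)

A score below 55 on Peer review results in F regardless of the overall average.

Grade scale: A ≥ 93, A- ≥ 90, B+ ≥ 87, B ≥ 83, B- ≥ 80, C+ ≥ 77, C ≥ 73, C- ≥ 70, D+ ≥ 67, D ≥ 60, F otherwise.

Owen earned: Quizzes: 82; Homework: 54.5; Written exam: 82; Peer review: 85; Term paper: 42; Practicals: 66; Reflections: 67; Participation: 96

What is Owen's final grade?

Peer review score 85 ≥ 55: minimum met.
Weighted total:
  Quizzes 82 × 0.05 = 4.1
  Homework 54.5 × 0.08 = 4.36
  Written exam 82 × 0.07 = 5.74
  Peer review 85 × 0.12 = 10.2
  Term paper 42 × 0.1 = 4.2
  Practicals 66 × 0.25 = 16.5
  Reflections 67 × 0.15 = 10.05
  Participation 96 × 0.18 = 17.28
Sum = 72.43
72.43 is ≥ 70 and < 73 → C-

C-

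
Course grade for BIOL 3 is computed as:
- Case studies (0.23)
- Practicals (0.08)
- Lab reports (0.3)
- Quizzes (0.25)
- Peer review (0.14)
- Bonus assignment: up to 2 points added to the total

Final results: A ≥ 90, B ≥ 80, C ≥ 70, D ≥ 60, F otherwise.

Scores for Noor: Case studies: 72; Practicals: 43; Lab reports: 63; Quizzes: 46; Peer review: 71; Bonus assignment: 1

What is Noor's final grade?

Weighted total:
  Case studies 72 × 0.23 = 16.56
  Practicals 43 × 0.08 = 3.44
  Lab reports 63 × 0.3 = 18.9
  Quizzes 46 × 0.25 = 11.5
  Peer review 71 × 0.14 = 9.94
Sum = 60.34
Bonus assignment: 60.34 + 1 = 61.34
61.34 is ≥ 60 and < 70 → D

D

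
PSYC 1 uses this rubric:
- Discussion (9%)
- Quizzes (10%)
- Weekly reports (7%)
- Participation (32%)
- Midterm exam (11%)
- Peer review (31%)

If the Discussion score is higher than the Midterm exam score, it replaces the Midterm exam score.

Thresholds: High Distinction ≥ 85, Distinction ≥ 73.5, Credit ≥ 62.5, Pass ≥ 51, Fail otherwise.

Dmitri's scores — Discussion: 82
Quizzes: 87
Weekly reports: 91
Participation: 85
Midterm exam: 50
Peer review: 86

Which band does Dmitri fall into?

High Distinction

Discussion (82) > Midterm exam (50), so Midterm exam counts as 82.
Weighted total:
  Discussion 82 × 0.09 = 7.38
  Quizzes 87 × 0.1 = 8.7
  Weekly reports 91 × 0.07 = 6.37
  Participation 85 × 0.32 = 27.2
  Midterm exam 82 × 0.11 = 9.02
  Peer review 86 × 0.31 = 26.66
Sum = 85.33
85.33 ≥ 85 → High Distinction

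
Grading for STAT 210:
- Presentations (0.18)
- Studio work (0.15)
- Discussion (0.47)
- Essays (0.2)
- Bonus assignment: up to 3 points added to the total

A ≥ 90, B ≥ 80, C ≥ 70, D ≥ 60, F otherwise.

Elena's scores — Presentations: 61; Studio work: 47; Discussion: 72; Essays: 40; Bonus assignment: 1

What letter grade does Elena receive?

Weighted total:
  Presentations 61 × 0.18 = 10.98
  Studio work 47 × 0.15 = 7.05
  Discussion 72 × 0.47 = 33.84
  Essays 40 × 0.2 = 8
Sum = 59.87
Bonus assignment: 59.87 + 1 = 60.87
60.87 is ≥ 60 and < 70 → D

D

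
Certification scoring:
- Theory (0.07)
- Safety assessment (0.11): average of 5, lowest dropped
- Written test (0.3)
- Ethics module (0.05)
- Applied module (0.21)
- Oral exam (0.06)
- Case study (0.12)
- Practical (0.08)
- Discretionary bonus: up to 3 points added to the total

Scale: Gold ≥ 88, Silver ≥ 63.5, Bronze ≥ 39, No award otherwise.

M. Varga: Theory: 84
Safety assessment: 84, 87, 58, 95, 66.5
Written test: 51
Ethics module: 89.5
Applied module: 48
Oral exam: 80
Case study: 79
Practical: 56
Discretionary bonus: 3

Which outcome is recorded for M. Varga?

Safety assessment: drop 58 → average of remaining 4 = 332.5/4 = 83.125
Weighted total:
  Theory 84 × 0.07 = 5.88
  Safety assessment 83.125 × 0.11 = 9.14375
  Written test 51 × 0.3 = 15.3
  Ethics module 89.5 × 0.05 = 4.475
  Applied module 48 × 0.21 = 10.08
  Oral exam 80 × 0.06 = 4.8
  Case study 79 × 0.12 = 9.48
  Practical 56 × 0.08 = 4.48
Sum = 63.63875
Discretionary bonus: 63.63875 + 3 = 66.63875
66.63875 is ≥ 63.5 and < 88 → Silver

Silver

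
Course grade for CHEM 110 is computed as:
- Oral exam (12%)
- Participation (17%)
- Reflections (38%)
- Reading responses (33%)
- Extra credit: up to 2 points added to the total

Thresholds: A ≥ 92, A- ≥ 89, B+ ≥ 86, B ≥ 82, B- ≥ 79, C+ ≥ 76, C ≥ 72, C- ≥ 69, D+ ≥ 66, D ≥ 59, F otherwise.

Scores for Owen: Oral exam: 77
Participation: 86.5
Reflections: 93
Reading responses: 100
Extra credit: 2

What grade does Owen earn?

Weighted total:
  Oral exam 77 × 0.12 = 9.24
  Participation 86.5 × 0.17 = 14.705
  Reflections 93 × 0.38 = 35.34
  Reading responses 100 × 0.33 = 33
Sum = 92.285
Extra credit: 92.285 + 2 = 94.285
94.285 ≥ 92 → A

A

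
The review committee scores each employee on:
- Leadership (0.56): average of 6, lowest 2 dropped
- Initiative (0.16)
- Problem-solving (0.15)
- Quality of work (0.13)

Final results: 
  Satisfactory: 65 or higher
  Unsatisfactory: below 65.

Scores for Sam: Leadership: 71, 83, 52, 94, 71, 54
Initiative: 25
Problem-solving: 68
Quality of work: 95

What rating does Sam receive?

Satisfactory

Leadership: drop 52, 54 → average of remaining 4 = 319/4 = 79.75
Weighted total:
  Leadership 79.75 × 0.56 = 44.66
  Initiative 25 × 0.16 = 4
  Problem-solving 68 × 0.15 = 10.2
  Quality of work 95 × 0.13 = 12.35
Sum = 71.21
71.21 ≥ 65 → Satisfactory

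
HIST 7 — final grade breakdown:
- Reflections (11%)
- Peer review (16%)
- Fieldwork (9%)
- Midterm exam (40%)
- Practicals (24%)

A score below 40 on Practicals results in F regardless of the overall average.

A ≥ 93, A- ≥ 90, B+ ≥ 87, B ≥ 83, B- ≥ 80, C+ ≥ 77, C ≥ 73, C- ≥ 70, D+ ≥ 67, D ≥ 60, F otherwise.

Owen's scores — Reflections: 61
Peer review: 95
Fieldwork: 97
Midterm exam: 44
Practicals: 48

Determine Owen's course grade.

F

Practicals score 48 ≥ 40: minimum met.
Weighted total:
  Reflections 61 × 0.11 = 6.71
  Peer review 95 × 0.16 = 15.2
  Fieldwork 97 × 0.09 = 8.73
  Midterm exam 44 × 0.4 = 17.6
  Practicals 48 × 0.24 = 11.52
Sum = 59.76
59.76 < 60 → F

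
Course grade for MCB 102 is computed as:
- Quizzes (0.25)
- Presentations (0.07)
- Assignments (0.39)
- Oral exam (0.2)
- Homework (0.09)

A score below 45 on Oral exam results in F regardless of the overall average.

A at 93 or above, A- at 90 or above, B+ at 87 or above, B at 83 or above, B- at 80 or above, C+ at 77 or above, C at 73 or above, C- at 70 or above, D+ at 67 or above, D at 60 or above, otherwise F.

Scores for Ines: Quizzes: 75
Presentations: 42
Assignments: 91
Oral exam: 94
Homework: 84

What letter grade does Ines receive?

B

Oral exam score 94 ≥ 45: minimum met.
Weighted total:
  Quizzes 75 × 0.25 = 18.75
  Presentations 42 × 0.07 = 2.94
  Assignments 91 × 0.39 = 35.49
  Oral exam 94 × 0.2 = 18.8
  Homework 84 × 0.09 = 7.56
Sum = 83.54
83.54 is ≥ 83 and < 87 → B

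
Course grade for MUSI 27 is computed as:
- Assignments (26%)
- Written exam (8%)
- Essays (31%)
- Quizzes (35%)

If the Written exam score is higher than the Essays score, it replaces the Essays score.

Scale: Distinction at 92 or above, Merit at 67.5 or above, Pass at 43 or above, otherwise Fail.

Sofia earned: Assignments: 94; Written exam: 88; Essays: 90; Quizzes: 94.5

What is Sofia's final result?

Written exam (88) ≤ Essays (90), so Essays stays at 90.
Weighted total:
  Assignments 94 × 0.26 = 24.44
  Written exam 88 × 0.08 = 7.04
  Essays 90 × 0.31 = 27.9
  Quizzes 94.5 × 0.35 = 33.075
Sum = 92.455
92.455 ≥ 92 → Distinction

Distinction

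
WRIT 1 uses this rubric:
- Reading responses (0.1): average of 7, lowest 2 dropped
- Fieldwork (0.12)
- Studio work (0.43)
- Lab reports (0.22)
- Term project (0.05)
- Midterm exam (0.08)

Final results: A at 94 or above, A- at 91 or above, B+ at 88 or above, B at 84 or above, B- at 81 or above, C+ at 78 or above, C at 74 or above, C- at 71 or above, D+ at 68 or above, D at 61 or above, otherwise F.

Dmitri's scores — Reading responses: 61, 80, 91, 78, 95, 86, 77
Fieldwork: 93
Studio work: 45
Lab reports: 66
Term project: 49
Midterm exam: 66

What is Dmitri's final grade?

D

Reading responses: drop 61, 77 → average of remaining 5 = 430/5 = 86
Weighted total:
  Reading responses 86 × 0.1 = 8.6
  Fieldwork 93 × 0.12 = 11.16
  Studio work 45 × 0.43 = 19.35
  Lab reports 66 × 0.22 = 14.52
  Term project 49 × 0.05 = 2.45
  Midterm exam 66 × 0.08 = 5.28
Sum = 61.36
61.36 is ≥ 61 and < 68 → D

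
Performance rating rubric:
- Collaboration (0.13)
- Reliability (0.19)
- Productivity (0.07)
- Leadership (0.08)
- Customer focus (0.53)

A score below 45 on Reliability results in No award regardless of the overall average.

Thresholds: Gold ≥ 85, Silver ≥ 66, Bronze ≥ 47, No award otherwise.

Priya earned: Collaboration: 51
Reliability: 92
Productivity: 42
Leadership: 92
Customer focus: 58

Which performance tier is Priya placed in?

Reliability score 92 ≥ 45: minimum met.
Weighted total:
  Collaboration 51 × 0.13 = 6.63
  Reliability 92 × 0.19 = 17.48
  Productivity 42 × 0.07 = 2.94
  Leadership 92 × 0.08 = 7.36
  Customer focus 58 × 0.53 = 30.74
Sum = 65.15
65.15 is ≥ 47 and < 66 → Bronze

Bronze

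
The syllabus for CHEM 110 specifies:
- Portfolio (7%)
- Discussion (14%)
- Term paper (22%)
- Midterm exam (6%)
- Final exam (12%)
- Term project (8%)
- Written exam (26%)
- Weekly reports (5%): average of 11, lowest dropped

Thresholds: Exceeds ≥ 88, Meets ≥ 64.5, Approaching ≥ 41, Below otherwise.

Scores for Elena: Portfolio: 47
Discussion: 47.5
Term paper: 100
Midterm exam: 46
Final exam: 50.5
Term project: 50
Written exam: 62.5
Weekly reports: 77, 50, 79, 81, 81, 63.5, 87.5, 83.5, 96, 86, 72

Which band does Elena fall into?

Meets

Weekly reports: drop 50 → average of remaining 10 = 806.5/10 = 80.65
Weighted total:
  Portfolio 47 × 0.07 = 3.29
  Discussion 47.5 × 0.14 = 6.65
  Term paper 100 × 0.22 = 22
  Midterm exam 46 × 0.06 = 2.76
  Final exam 50.5 × 0.12 = 6.06
  Term project 50 × 0.08 = 4
  Written exam 62.5 × 0.26 = 16.25
  Weekly reports 80.65 × 0.05 = 4.0325
Sum = 65.0425
65.0425 is ≥ 64.5 and < 88 → Meets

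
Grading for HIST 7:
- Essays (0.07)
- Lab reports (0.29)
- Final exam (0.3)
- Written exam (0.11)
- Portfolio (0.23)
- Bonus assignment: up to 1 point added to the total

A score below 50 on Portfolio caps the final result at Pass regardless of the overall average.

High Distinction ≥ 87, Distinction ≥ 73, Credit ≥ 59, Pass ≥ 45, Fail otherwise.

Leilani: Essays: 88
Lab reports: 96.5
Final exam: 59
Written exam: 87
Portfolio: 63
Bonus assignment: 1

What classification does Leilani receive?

Distinction

Portfolio score 63 ≥ 50: minimum met.
Weighted total:
  Essays 88 × 0.07 = 6.16
  Lab reports 96.5 × 0.29 = 27.985
  Final exam 59 × 0.3 = 17.7
  Written exam 87 × 0.11 = 9.57
  Portfolio 63 × 0.23 = 14.49
Sum = 75.905
Bonus assignment: 75.905 + 1 = 76.905
76.905 is ≥ 73 and < 87 → Distinction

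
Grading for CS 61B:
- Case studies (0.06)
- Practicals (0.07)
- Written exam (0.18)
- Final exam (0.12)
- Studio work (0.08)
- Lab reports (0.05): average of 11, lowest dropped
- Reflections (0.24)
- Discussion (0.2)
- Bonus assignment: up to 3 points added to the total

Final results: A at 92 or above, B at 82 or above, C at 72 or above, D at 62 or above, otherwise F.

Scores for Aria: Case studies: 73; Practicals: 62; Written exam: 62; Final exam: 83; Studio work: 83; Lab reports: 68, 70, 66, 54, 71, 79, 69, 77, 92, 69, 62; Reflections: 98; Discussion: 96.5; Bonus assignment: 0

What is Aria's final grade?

Lab reports: drop 54 → average of remaining 10 = 723/10 = 72.3
Weighted total:
  Case studies 73 × 0.06 = 4.38
  Practicals 62 × 0.07 = 4.34
  Written exam 62 × 0.18 = 11.16
  Final exam 83 × 0.12 = 9.96
  Studio work 83 × 0.08 = 6.64
  Lab reports 72.3 × 0.05 = 3.615
  Reflections 98 × 0.24 = 23.52
  Discussion 96.5 × 0.2 = 19.3
Sum = 82.915
Bonus assignment: 82.915 + 0 = 82.915
82.915 is ≥ 82 and < 92 → B

B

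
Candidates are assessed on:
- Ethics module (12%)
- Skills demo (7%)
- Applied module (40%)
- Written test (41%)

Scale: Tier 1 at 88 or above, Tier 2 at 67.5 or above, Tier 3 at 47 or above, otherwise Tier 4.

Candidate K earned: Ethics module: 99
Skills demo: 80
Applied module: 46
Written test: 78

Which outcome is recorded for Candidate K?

Tier 2

Weighted total:
  Ethics module 99 × 0.12 = 11.88
  Skills demo 80 × 0.07 = 5.6
  Applied module 46 × 0.4 = 18.4
  Written test 78 × 0.41 = 31.98
Sum = 67.86
67.86 is ≥ 67.5 and < 88 → Tier 2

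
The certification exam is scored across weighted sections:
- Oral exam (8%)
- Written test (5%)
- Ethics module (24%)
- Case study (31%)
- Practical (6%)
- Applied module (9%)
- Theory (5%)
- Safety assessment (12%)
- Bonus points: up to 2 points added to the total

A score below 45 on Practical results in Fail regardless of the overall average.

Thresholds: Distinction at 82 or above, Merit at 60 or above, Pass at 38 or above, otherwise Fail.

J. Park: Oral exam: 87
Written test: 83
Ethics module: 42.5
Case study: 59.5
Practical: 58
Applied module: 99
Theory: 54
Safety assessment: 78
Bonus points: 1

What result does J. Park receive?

Merit

Practical score 58 ≥ 45: minimum met.
Weighted total:
  Oral exam 87 × 0.08 = 6.96
  Written test 83 × 0.05 = 4.15
  Ethics module 42.5 × 0.24 = 10.2
  Case study 59.5 × 0.31 = 18.445
  Practical 58 × 0.06 = 3.48
  Applied module 99 × 0.09 = 8.91
  Theory 54 × 0.05 = 2.7
  Safety assessment 78 × 0.12 = 9.36
Sum = 64.205
Bonus points: 64.205 + 1 = 65.205
65.205 is ≥ 60 and < 82 → Merit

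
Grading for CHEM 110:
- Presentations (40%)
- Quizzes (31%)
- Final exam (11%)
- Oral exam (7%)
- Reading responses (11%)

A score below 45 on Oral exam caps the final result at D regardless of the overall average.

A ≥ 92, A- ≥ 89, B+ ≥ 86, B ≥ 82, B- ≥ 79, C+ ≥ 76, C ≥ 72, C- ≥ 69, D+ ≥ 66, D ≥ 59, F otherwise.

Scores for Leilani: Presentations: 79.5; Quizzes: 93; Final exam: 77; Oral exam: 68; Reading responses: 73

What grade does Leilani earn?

B-

Oral exam score 68 ≥ 45: minimum met.
Weighted total:
  Presentations 79.5 × 0.4 = 31.8
  Quizzes 93 × 0.31 = 28.83
  Final exam 77 × 0.11 = 8.47
  Oral exam 68 × 0.07 = 4.76
  Reading responses 73 × 0.11 = 8.03
Sum = 81.89
81.89 is ≥ 79 and < 82 → B-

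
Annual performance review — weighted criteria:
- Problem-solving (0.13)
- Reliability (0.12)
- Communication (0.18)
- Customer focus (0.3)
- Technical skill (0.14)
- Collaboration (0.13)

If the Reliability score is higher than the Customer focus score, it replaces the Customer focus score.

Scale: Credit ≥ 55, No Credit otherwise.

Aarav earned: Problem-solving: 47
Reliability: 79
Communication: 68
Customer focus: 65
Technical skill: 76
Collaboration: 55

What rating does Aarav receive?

Reliability (79) > Customer focus (65), so Customer focus counts as 79.
Weighted total:
  Problem-solving 47 × 0.13 = 6.11
  Reliability 79 × 0.12 = 9.48
  Communication 68 × 0.18 = 12.24
  Customer focus 79 × 0.3 = 23.7
  Technical skill 76 × 0.14 = 10.64
  Collaboration 55 × 0.13 = 7.15
Sum = 69.32
69.32 ≥ 55 → Credit

Credit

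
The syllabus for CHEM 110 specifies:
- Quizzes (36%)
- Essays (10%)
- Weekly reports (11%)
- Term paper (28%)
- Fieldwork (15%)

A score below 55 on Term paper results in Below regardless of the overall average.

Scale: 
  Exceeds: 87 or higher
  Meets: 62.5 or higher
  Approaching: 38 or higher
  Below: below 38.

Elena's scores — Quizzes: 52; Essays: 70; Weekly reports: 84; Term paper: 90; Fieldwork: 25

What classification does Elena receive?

Term paper score 90 ≥ 55: minimum met.
Weighted total:
  Quizzes 52 × 0.36 = 18.72
  Essays 70 × 0.1 = 7
  Weekly reports 84 × 0.11 = 9.24
  Term paper 90 × 0.28 = 25.2
  Fieldwork 25 × 0.15 = 3.75
Sum = 63.91
63.91 is ≥ 62.5 and < 87 → Meets

Meets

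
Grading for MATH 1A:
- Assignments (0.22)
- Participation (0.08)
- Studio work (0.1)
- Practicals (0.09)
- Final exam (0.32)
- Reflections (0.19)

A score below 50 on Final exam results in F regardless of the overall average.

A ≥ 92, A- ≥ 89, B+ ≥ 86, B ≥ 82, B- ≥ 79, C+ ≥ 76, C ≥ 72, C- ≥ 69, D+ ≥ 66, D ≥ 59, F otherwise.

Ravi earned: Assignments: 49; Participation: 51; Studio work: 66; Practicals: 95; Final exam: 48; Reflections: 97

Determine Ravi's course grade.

F

Final exam score 48 < 50: minimum not met.
Weighted total:
  Assignments 49 × 0.22 = 10.78
  Participation 51 × 0.08 = 4.08
  Studio work 66 × 0.1 = 6.6
  Practicals 95 × 0.09 = 8.55
  Final exam 48 × 0.32 = 15.36
  Reflections 97 × 0.19 = 18.43
Sum = 63.8
Because the Final exam minimum was not met, the result is F.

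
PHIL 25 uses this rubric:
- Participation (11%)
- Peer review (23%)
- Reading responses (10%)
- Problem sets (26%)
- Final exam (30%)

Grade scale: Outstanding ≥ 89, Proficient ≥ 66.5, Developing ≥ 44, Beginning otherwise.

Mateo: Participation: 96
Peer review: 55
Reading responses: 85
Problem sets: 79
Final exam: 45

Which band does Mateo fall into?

Developing

Weighted total:
  Participation 96 × 0.11 = 10.56
  Peer review 55 × 0.23 = 12.65
  Reading responses 85 × 0.1 = 8.5
  Problem sets 79 × 0.26 = 20.54
  Final exam 45 × 0.3 = 13.5
Sum = 65.75
65.75 is ≥ 44 and < 66.5 → Developing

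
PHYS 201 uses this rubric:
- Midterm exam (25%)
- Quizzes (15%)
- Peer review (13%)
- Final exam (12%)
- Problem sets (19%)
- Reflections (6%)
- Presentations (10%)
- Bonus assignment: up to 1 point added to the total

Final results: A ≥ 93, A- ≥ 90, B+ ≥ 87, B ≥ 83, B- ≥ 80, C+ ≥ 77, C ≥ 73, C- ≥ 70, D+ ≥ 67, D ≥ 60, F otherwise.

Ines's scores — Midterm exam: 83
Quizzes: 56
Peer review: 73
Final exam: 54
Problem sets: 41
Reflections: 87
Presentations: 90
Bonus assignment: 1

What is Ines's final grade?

Weighted total:
  Midterm exam 83 × 0.25 = 20.75
  Quizzes 56 × 0.15 = 8.4
  Peer review 73 × 0.13 = 9.49
  Final exam 54 × 0.12 = 6.48
  Problem sets 41 × 0.19 = 7.79
  Reflections 87 × 0.06 = 5.22
  Presentations 90 × 0.1 = 9
Sum = 67.13
Bonus assignment: 67.13 + 1 = 68.13
68.13 is ≥ 67 and < 70 → D+

D+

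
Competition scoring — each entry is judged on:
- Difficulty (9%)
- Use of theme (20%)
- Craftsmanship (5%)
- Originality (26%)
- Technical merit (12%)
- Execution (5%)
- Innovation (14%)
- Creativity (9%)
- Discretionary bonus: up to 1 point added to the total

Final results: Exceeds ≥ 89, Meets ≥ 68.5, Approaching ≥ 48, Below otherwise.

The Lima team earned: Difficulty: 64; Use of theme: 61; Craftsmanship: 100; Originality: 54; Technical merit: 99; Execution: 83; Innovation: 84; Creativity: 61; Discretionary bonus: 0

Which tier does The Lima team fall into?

Weighted total:
  Difficulty 64 × 0.09 = 5.76
  Use of theme 61 × 0.2 = 12.2
  Craftsmanship 100 × 0.05 = 5
  Originality 54 × 0.26 = 14.04
  Technical merit 99 × 0.12 = 11.88
  Execution 83 × 0.05 = 4.15
  Innovation 84 × 0.14 = 11.76
  Creativity 61 × 0.09 = 5.49
Sum = 70.28
Discretionary bonus: 70.28 + 0 = 70.28
70.28 is ≥ 68.5 and < 89 → Meets

Meets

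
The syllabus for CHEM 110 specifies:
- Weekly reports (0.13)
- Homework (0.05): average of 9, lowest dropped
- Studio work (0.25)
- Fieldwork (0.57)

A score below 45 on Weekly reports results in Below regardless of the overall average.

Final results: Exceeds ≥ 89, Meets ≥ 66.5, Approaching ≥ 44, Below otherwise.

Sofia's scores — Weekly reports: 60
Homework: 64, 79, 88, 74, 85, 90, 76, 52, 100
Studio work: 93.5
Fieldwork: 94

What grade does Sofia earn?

Meets

Homework: drop 52 → average of remaining 8 = 656/8 = 82
Weekly reports score 60 ≥ 45: minimum met.
Weighted total:
  Weekly reports 60 × 0.13 = 7.8
  Homework 82 × 0.05 = 4.1
  Studio work 93.5 × 0.25 = 23.375
  Fieldwork 94 × 0.57 = 53.58
Sum = 88.855
88.855 is ≥ 66.5 and < 89 → Meets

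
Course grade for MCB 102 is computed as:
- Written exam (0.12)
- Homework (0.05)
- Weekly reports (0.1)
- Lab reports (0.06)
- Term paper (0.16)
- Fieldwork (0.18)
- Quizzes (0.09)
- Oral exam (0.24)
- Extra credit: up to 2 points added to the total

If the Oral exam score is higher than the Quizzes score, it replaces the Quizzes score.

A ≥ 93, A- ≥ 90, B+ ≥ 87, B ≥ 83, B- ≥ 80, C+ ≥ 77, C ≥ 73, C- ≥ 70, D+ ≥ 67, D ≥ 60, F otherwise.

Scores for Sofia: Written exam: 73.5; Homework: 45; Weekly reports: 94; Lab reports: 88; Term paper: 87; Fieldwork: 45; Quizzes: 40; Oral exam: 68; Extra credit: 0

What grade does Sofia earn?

Oral exam (68) > Quizzes (40), so Quizzes counts as 68.
Weighted total:
  Written exam 73.5 × 0.12 = 8.82
  Homework 45 × 0.05 = 2.25
  Weekly reports 94 × 0.1 = 9.4
  Lab reports 88 × 0.06 = 5.28
  Term paper 87 × 0.16 = 13.92
  Fieldwork 45 × 0.18 = 8.1
  Quizzes 68 × 0.09 = 6.12
  Oral exam 68 × 0.24 = 16.32
Sum = 70.21
Extra credit: 70.21 + 0 = 70.21
70.21 is ≥ 70 and < 73 → C-

C-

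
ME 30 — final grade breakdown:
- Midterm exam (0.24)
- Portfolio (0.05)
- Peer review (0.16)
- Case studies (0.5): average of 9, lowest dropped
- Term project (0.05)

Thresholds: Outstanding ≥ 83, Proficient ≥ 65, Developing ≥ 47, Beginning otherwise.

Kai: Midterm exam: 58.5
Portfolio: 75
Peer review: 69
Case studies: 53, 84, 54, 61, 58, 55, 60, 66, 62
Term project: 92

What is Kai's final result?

Developing

Case studies: drop 53 → average of remaining 8 = 500/8 = 62.5
Weighted total:
  Midterm exam 58.5 × 0.24 = 14.04
  Portfolio 75 × 0.05 = 3.75
  Peer review 69 × 0.16 = 11.04
  Case studies 62.5 × 0.5 = 31.25
  Term project 92 × 0.05 = 4.6
Sum = 64.68
64.68 is ≥ 47 and < 65 → Developing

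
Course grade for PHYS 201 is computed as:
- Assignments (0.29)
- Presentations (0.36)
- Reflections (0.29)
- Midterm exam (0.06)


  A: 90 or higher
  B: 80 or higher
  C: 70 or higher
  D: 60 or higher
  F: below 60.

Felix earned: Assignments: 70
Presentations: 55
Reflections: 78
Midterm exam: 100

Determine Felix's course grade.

Weighted total:
  Assignments 70 × 0.29 = 20.3
  Presentations 55 × 0.36 = 19.8
  Reflections 78 × 0.29 = 22.62
  Midterm exam 100 × 0.06 = 6
Sum = 68.72
68.72 is ≥ 60 and < 70 → D

D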